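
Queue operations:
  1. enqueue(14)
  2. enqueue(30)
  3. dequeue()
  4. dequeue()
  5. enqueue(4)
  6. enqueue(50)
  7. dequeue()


enqueue(14) -> [14]
enqueue(30) -> [14, 30]
dequeue()->14, [30]
dequeue()->30, []
enqueue(4) -> [4]
enqueue(50) -> [4, 50]
dequeue()->4, [50]

Final queue: [50]


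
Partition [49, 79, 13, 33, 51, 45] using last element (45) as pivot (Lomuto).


Pivot: 45
  13 <= 45: swap -> [13, 79, 49, 33, 51, 45]
  33 <= 45: swap -> [13, 33, 49, 79, 51, 45]
Place pivot at 2: [13, 33, 45, 79, 51, 49]

Partitioned: [13, 33, 45, 79, 51, 49]


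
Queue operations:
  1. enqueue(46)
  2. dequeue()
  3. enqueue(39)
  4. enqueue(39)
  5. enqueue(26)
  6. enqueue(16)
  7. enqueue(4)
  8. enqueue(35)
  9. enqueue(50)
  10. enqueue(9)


enqueue(46) -> [46]
dequeue()->46, []
enqueue(39) -> [39]
enqueue(39) -> [39, 39]
enqueue(26) -> [39, 39, 26]
enqueue(16) -> [39, 39, 26, 16]
enqueue(4) -> [39, 39, 26, 16, 4]
enqueue(35) -> [39, 39, 26, 16, 4, 35]
enqueue(50) -> [39, 39, 26, 16, 4, 35, 50]
enqueue(9) -> [39, 39, 26, 16, 4, 35, 50, 9]

Final queue: [39, 39, 26, 16, 4, 35, 50, 9]


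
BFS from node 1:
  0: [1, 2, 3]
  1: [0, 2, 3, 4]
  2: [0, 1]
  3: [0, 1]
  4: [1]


Visit 1, enqueue [0, 2, 3, 4]
Visit 0, enqueue []
Visit 2, enqueue []
Visit 3, enqueue []
Visit 4, enqueue []

BFS order: [1, 0, 2, 3, 4]


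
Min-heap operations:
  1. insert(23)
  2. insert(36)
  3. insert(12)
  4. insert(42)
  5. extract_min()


insert(23) -> [23]
insert(36) -> [23, 36]
insert(12) -> [12, 36, 23]
insert(42) -> [12, 36, 23, 42]
extract_min()->12, [23, 36, 42]

Final heap: [23, 36, 42]


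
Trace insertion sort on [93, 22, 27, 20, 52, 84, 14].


Initial: [93, 22, 27, 20, 52, 84, 14]
Insert 22: [22, 93, 27, 20, 52, 84, 14]
Insert 27: [22, 27, 93, 20, 52, 84, 14]
Insert 20: [20, 22, 27, 93, 52, 84, 14]
Insert 52: [20, 22, 27, 52, 93, 84, 14]
Insert 84: [20, 22, 27, 52, 84, 93, 14]
Insert 14: [14, 20, 22, 27, 52, 84, 93]

Sorted: [14, 20, 22, 27, 52, 84, 93]


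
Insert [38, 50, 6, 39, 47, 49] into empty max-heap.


Insert 38: [38]
Insert 50: [50, 38]
Insert 6: [50, 38, 6]
Insert 39: [50, 39, 6, 38]
Insert 47: [50, 47, 6, 38, 39]
Insert 49: [50, 47, 49, 38, 39, 6]

Final heap: [50, 47, 49, 38, 39, 6]


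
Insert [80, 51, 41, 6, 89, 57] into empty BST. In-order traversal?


Insert 80: root
Insert 51: L from 80
Insert 41: L from 80 -> L from 51
Insert 6: L from 80 -> L from 51 -> L from 41
Insert 89: R from 80
Insert 57: L from 80 -> R from 51

In-order: [6, 41, 51, 57, 80, 89]


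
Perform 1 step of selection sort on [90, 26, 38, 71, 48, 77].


Initial: [90, 26, 38, 71, 48, 77]
Step 1: min=26 at 1
  Swap: [26, 90, 38, 71, 48, 77]

After 1 step: [26, 90, 38, 71, 48, 77]


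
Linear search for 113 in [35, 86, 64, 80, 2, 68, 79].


i=0: 35!=113
i=1: 86!=113
i=2: 64!=113
i=3: 80!=113
i=4: 2!=113
i=5: 68!=113
i=6: 79!=113

Not found, 7 comps


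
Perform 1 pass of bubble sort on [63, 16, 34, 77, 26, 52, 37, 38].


Initial: [63, 16, 34, 77, 26, 52, 37, 38]
Pass 1: [16, 34, 63, 26, 52, 37, 38, 77] (6 swaps)

After 1 pass: [16, 34, 63, 26, 52, 37, 38, 77]


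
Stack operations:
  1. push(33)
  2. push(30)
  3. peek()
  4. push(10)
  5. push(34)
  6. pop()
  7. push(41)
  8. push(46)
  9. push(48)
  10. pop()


push(33) -> [33]
push(30) -> [33, 30]
peek()->30
push(10) -> [33, 30, 10]
push(34) -> [33, 30, 10, 34]
pop()->34, [33, 30, 10]
push(41) -> [33, 30, 10, 41]
push(46) -> [33, 30, 10, 41, 46]
push(48) -> [33, 30, 10, 41, 46, 48]
pop()->48, [33, 30, 10, 41, 46]

Final stack: [33, 30, 10, 41, 46]


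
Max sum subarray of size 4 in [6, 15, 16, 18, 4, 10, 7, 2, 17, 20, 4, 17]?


[0:4]: 55
[1:5]: 53
[2:6]: 48
[3:7]: 39
[4:8]: 23
[5:9]: 36
[6:10]: 46
[7:11]: 43
[8:12]: 58

Max: 58 at [8:12]


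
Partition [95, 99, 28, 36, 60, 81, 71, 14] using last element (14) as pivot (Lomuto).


Pivot: 14
Place pivot at 0: [14, 99, 28, 36, 60, 81, 71, 95]

Partitioned: [14, 99, 28, 36, 60, 81, 71, 95]


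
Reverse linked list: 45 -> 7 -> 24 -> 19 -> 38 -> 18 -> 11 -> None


Step 1: curr=45, set curr.next=prev(None) | reversed so far: 45
Step 2: curr=7, set curr.next=prev(45) | reversed so far: 7 -> 45
Step 3: curr=24, set curr.next=prev(7) | reversed so far: 24 -> 7 -> 45
Step 4: curr=19, set curr.next=prev(24) | reversed so far: 19 -> 24 -> 7 -> 45
Step 5: curr=38, set curr.next=prev(19) | reversed so far: 38 -> 19 -> 24 -> 7 -> 45
Step 6: curr=18, set curr.next=prev(38) | reversed so far: 18 -> 38 -> 19 -> 24 -> 7 -> 45
Step 7: curr=11, set curr.next=prev(18) | reversed so far: 11 -> 18 -> 38 -> 19 -> 24 -> 7 -> 45

11 -> 18 -> 38 -> 19 -> 24 -> 7 -> 45 -> None


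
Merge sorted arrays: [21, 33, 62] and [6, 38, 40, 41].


Take 6 from B
Take 21 from A
Take 33 from A
Take 38 from B
Take 40 from B
Take 41 from B

Merged: [6, 21, 33, 38, 40, 41, 62]


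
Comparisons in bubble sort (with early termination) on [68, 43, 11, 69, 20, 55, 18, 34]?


Algorithm: bubble sort (with early termination)
Input: [68, 43, 11, 69, 20, 55, 18, 34]
Sorted: [11, 18, 20, 34, 43, 55, 68, 69]

27


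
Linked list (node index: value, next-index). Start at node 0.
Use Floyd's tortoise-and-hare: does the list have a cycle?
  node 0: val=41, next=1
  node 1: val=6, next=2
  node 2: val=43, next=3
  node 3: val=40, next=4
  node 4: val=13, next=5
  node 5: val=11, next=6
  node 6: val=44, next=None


Floyd's tortoise (slow, +1) and hare (fast, +2):
  init: slow=0, fast=0
  step 1: slow=1, fast=2
  step 2: slow=2, fast=4
  step 3: slow=3, fast=6
  step 4: fast -> None, no cycle

Cycle: no


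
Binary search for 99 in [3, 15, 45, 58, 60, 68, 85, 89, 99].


Step 1: lo=0, hi=8, mid=4, val=60
Step 2: lo=5, hi=8, mid=6, val=85
Step 3: lo=7, hi=8, mid=7, val=89
Step 4: lo=8, hi=8, mid=8, val=99

Found at index 8


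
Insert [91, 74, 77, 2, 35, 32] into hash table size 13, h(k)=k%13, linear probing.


Insert 91: h=0 -> slot 0
Insert 74: h=9 -> slot 9
Insert 77: h=12 -> slot 12
Insert 2: h=2 -> slot 2
Insert 35: h=9, 1 probes -> slot 10
Insert 32: h=6 -> slot 6

Table: [91, None, 2, None, None, None, 32, None, None, 74, 35, None, 77]


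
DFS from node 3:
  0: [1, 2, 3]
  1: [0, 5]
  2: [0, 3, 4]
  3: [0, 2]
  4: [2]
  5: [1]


Visit 3, push [2, 0]
Visit 0, push [2, 1]
Visit 1, push [5]
Visit 5, push []
Visit 2, push [4]
Visit 4, push []

DFS order: [3, 0, 1, 5, 2, 4]


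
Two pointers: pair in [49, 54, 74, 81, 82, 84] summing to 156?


lo=0(49)+hi=5(84)=133
lo=1(54)+hi=5(84)=138
lo=2(74)+hi=5(84)=158
lo=2(74)+hi=4(82)=156

Yes: 74+82=156


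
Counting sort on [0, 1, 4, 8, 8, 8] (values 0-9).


Input: [0, 1, 4, 8, 8, 8]
Counts: [1, 1, 0, 0, 1, 0, 0, 0, 3, 0]

Sorted: [0, 1, 4, 8, 8, 8]


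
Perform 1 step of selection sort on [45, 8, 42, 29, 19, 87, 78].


Initial: [45, 8, 42, 29, 19, 87, 78]
Step 1: min=8 at 1
  Swap: [8, 45, 42, 29, 19, 87, 78]

After 1 step: [8, 45, 42, 29, 19, 87, 78]


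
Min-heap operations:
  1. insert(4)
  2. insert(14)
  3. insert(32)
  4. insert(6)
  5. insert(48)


insert(4) -> [4]
insert(14) -> [4, 14]
insert(32) -> [4, 14, 32]
insert(6) -> [4, 6, 32, 14]
insert(48) -> [4, 6, 32, 14, 48]

Final heap: [4, 6, 32, 14, 48]


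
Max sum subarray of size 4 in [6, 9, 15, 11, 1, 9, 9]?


[0:4]: 41
[1:5]: 36
[2:6]: 36
[3:7]: 30

Max: 41 at [0:4]


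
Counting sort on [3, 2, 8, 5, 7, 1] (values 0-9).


Input: [3, 2, 8, 5, 7, 1]
Counts: [0, 1, 1, 1, 0, 1, 0, 1, 1, 0]

Sorted: [1, 2, 3, 5, 7, 8]


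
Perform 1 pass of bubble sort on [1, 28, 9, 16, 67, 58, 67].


Initial: [1, 28, 9, 16, 67, 58, 67]
Pass 1: [1, 9, 16, 28, 58, 67, 67] (3 swaps)

After 1 pass: [1, 9, 16, 28, 58, 67, 67]


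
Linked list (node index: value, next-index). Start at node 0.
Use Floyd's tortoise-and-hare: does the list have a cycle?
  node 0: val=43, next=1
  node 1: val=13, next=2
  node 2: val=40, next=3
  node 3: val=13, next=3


Floyd's tortoise (slow, +1) and hare (fast, +2):
  init: slow=0, fast=0
  step 1: slow=1, fast=2
  step 2: slow=2, fast=3
  step 3: slow=3, fast=3
  slow == fast at node 3: cycle detected

Cycle: yes


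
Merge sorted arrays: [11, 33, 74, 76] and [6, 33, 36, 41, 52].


Take 6 from B
Take 11 from A
Take 33 from A
Take 33 from B
Take 36 from B
Take 41 from B
Take 52 from B

Merged: [6, 11, 33, 33, 36, 41, 52, 74, 76]


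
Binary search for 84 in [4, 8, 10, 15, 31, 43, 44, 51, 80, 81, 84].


Step 1: lo=0, hi=10, mid=5, val=43
Step 2: lo=6, hi=10, mid=8, val=80
Step 3: lo=9, hi=10, mid=9, val=81
Step 4: lo=10, hi=10, mid=10, val=84

Found at index 10


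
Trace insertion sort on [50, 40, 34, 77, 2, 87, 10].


Initial: [50, 40, 34, 77, 2, 87, 10]
Insert 40: [40, 50, 34, 77, 2, 87, 10]
Insert 34: [34, 40, 50, 77, 2, 87, 10]
Insert 77: [34, 40, 50, 77, 2, 87, 10]
Insert 2: [2, 34, 40, 50, 77, 87, 10]
Insert 87: [2, 34, 40, 50, 77, 87, 10]
Insert 10: [2, 10, 34, 40, 50, 77, 87]

Sorted: [2, 10, 34, 40, 50, 77, 87]


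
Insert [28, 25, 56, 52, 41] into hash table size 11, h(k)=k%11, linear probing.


Insert 28: h=6 -> slot 6
Insert 25: h=3 -> slot 3
Insert 56: h=1 -> slot 1
Insert 52: h=8 -> slot 8
Insert 41: h=8, 1 probes -> slot 9

Table: [None, 56, None, 25, None, None, 28, None, 52, 41, None]


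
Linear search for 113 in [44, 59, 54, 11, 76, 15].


i=0: 44!=113
i=1: 59!=113
i=2: 54!=113
i=3: 11!=113
i=4: 76!=113
i=5: 15!=113

Not found, 6 comps


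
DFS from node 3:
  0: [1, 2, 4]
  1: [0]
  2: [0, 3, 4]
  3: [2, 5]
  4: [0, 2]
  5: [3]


Visit 3, push [5, 2]
Visit 2, push [4, 0]
Visit 0, push [4, 1]
Visit 1, push []
Visit 4, push []
Visit 5, push []

DFS order: [3, 2, 0, 1, 4, 5]


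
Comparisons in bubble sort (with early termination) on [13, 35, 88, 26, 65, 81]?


Algorithm: bubble sort (with early termination)
Input: [13, 35, 88, 26, 65, 81]
Sorted: [13, 26, 35, 65, 81, 88]

12


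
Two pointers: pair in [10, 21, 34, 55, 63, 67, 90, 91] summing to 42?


lo=0(10)+hi=7(91)=101
lo=0(10)+hi=6(90)=100
lo=0(10)+hi=5(67)=77
lo=0(10)+hi=4(63)=73
lo=0(10)+hi=3(55)=65
lo=0(10)+hi=2(34)=44
lo=0(10)+hi=1(21)=31

No pair found


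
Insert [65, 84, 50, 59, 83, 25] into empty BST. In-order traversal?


Insert 65: root
Insert 84: R from 65
Insert 50: L from 65
Insert 59: L from 65 -> R from 50
Insert 83: R from 65 -> L from 84
Insert 25: L from 65 -> L from 50

In-order: [25, 50, 59, 65, 83, 84]


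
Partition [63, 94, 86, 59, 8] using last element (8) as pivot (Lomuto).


Pivot: 8
Place pivot at 0: [8, 94, 86, 59, 63]

Partitioned: [8, 94, 86, 59, 63]


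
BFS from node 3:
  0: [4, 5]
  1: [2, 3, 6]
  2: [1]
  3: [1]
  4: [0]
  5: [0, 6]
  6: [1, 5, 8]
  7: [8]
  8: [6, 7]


Visit 3, enqueue [1]
Visit 1, enqueue [2, 6]
Visit 2, enqueue []
Visit 6, enqueue [5, 8]
Visit 5, enqueue [0]
Visit 8, enqueue [7]
Visit 0, enqueue [4]
Visit 7, enqueue []
Visit 4, enqueue []

BFS order: [3, 1, 2, 6, 5, 8, 0, 7, 4]


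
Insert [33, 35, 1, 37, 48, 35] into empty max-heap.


Insert 33: [33]
Insert 35: [35, 33]
Insert 1: [35, 33, 1]
Insert 37: [37, 35, 1, 33]
Insert 48: [48, 37, 1, 33, 35]
Insert 35: [48, 37, 35, 33, 35, 1]

Final heap: [48, 37, 35, 33, 35, 1]


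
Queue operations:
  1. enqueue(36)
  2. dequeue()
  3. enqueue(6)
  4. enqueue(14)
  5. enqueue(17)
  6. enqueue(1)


enqueue(36) -> [36]
dequeue()->36, []
enqueue(6) -> [6]
enqueue(14) -> [6, 14]
enqueue(17) -> [6, 14, 17]
enqueue(1) -> [6, 14, 17, 1]

Final queue: [6, 14, 17, 1]


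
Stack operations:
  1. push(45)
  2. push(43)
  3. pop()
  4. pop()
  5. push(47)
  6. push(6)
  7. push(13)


push(45) -> [45]
push(43) -> [45, 43]
pop()->43, [45]
pop()->45, []
push(47) -> [47]
push(6) -> [47, 6]
push(13) -> [47, 6, 13]

Final stack: [47, 6, 13]


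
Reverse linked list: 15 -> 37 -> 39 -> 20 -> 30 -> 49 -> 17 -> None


Step 1: curr=15, set curr.next=prev(None) | reversed so far: 15
Step 2: curr=37, set curr.next=prev(15) | reversed so far: 37 -> 15
Step 3: curr=39, set curr.next=prev(37) | reversed so far: 39 -> 37 -> 15
Step 4: curr=20, set curr.next=prev(39) | reversed so far: 20 -> 39 -> 37 -> 15
Step 5: curr=30, set curr.next=prev(20) | reversed so far: 30 -> 20 -> 39 -> 37 -> 15
Step 6: curr=49, set curr.next=prev(30) | reversed so far: 49 -> 30 -> 20 -> 39 -> 37 -> 15
Step 7: curr=17, set curr.next=prev(49) | reversed so far: 17 -> 49 -> 30 -> 20 -> 39 -> 37 -> 15

17 -> 49 -> 30 -> 20 -> 39 -> 37 -> 15 -> None


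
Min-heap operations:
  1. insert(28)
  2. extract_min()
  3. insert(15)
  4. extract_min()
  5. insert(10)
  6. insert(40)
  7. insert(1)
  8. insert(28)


insert(28) -> [28]
extract_min()->28, []
insert(15) -> [15]
extract_min()->15, []
insert(10) -> [10]
insert(40) -> [10, 40]
insert(1) -> [1, 40, 10]
insert(28) -> [1, 28, 10, 40]

Final heap: [1, 28, 10, 40]


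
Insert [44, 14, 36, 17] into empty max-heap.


Insert 44: [44]
Insert 14: [44, 14]
Insert 36: [44, 14, 36]
Insert 17: [44, 17, 36, 14]

Final heap: [44, 17, 36, 14]


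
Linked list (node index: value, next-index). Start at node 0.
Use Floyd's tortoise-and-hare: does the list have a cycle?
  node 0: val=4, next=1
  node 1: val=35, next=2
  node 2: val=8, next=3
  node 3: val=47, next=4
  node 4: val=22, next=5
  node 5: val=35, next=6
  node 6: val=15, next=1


Floyd's tortoise (slow, +1) and hare (fast, +2):
  init: slow=0, fast=0
  step 1: slow=1, fast=2
  step 2: slow=2, fast=4
  step 3: slow=3, fast=6
  step 4: slow=4, fast=2
  step 5: slow=5, fast=4
  step 6: slow=6, fast=6
  slow == fast at node 6: cycle detected

Cycle: yes


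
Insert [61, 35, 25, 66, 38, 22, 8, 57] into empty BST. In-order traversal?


Insert 61: root
Insert 35: L from 61
Insert 25: L from 61 -> L from 35
Insert 66: R from 61
Insert 38: L from 61 -> R from 35
Insert 22: L from 61 -> L from 35 -> L from 25
Insert 8: L from 61 -> L from 35 -> L from 25 -> L from 22
Insert 57: L from 61 -> R from 35 -> R from 38

In-order: [8, 22, 25, 35, 38, 57, 61, 66]


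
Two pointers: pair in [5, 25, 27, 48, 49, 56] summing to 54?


lo=0(5)+hi=5(56)=61
lo=0(5)+hi=4(49)=54

Yes: 5+49=54


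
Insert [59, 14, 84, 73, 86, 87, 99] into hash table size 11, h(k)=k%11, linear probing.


Insert 59: h=4 -> slot 4
Insert 14: h=3 -> slot 3
Insert 84: h=7 -> slot 7
Insert 73: h=7, 1 probes -> slot 8
Insert 86: h=9 -> slot 9
Insert 87: h=10 -> slot 10
Insert 99: h=0 -> slot 0

Table: [99, None, None, 14, 59, None, None, 84, 73, 86, 87]


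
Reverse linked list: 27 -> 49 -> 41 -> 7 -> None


Step 1: curr=27, set curr.next=prev(None) | reversed so far: 27
Step 2: curr=49, set curr.next=prev(27) | reversed so far: 49 -> 27
Step 3: curr=41, set curr.next=prev(49) | reversed so far: 41 -> 49 -> 27
Step 4: curr=7, set curr.next=prev(41) | reversed so far: 7 -> 41 -> 49 -> 27

7 -> 41 -> 49 -> 27 -> None


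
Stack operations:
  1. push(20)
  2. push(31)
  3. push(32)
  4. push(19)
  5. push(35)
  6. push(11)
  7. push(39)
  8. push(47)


push(20) -> [20]
push(31) -> [20, 31]
push(32) -> [20, 31, 32]
push(19) -> [20, 31, 32, 19]
push(35) -> [20, 31, 32, 19, 35]
push(11) -> [20, 31, 32, 19, 35, 11]
push(39) -> [20, 31, 32, 19, 35, 11, 39]
push(47) -> [20, 31, 32, 19, 35, 11, 39, 47]

Final stack: [20, 31, 32, 19, 35, 11, 39, 47]


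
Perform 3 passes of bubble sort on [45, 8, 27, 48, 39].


Initial: [45, 8, 27, 48, 39]
Pass 1: [8, 27, 45, 39, 48] (3 swaps)
Pass 2: [8, 27, 39, 45, 48] (1 swaps)
Pass 3: [8, 27, 39, 45, 48] (0 swaps)

After 3 passes: [8, 27, 39, 45, 48]


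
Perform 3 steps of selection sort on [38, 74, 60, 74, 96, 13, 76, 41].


Initial: [38, 74, 60, 74, 96, 13, 76, 41]
Step 1: min=13 at 5
  Swap: [13, 74, 60, 74, 96, 38, 76, 41]
Step 2: min=38 at 5
  Swap: [13, 38, 60, 74, 96, 74, 76, 41]
Step 3: min=41 at 7
  Swap: [13, 38, 41, 74, 96, 74, 76, 60]

After 3 steps: [13, 38, 41, 74, 96, 74, 76, 60]


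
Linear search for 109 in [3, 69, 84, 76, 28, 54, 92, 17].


i=0: 3!=109
i=1: 69!=109
i=2: 84!=109
i=3: 76!=109
i=4: 28!=109
i=5: 54!=109
i=6: 92!=109
i=7: 17!=109

Not found, 8 comps


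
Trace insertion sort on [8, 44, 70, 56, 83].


Initial: [8, 44, 70, 56, 83]
Insert 44: [8, 44, 70, 56, 83]
Insert 70: [8, 44, 70, 56, 83]
Insert 56: [8, 44, 56, 70, 83]
Insert 83: [8, 44, 56, 70, 83]

Sorted: [8, 44, 56, 70, 83]


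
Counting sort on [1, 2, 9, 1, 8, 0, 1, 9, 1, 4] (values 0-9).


Input: [1, 2, 9, 1, 8, 0, 1, 9, 1, 4]
Counts: [1, 4, 1, 0, 1, 0, 0, 0, 1, 2]

Sorted: [0, 1, 1, 1, 1, 2, 4, 8, 9, 9]


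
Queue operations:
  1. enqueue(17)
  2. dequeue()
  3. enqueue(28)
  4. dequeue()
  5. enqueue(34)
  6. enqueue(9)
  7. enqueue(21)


enqueue(17) -> [17]
dequeue()->17, []
enqueue(28) -> [28]
dequeue()->28, []
enqueue(34) -> [34]
enqueue(9) -> [34, 9]
enqueue(21) -> [34, 9, 21]

Final queue: [34, 9, 21]


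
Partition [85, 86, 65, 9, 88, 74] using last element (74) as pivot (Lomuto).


Pivot: 74
  65 <= 74: swap -> [65, 86, 85, 9, 88, 74]
  9 <= 74: swap -> [65, 9, 85, 86, 88, 74]
Place pivot at 2: [65, 9, 74, 86, 88, 85]

Partitioned: [65, 9, 74, 86, 88, 85]


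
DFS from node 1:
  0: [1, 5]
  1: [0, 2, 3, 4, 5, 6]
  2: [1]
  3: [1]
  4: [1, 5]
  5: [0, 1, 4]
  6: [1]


Visit 1, push [6, 5, 4, 3, 2, 0]
Visit 0, push [5]
Visit 5, push [4]
Visit 4, push []
Visit 2, push []
Visit 3, push []
Visit 6, push []

DFS order: [1, 0, 5, 4, 2, 3, 6]


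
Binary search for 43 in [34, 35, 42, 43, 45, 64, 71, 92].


Step 1: lo=0, hi=7, mid=3, val=43

Found at index 3


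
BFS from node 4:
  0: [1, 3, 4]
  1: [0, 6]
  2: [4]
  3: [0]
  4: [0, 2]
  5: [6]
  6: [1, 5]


Visit 4, enqueue [0, 2]
Visit 0, enqueue [1, 3]
Visit 2, enqueue []
Visit 1, enqueue [6]
Visit 3, enqueue []
Visit 6, enqueue [5]
Visit 5, enqueue []

BFS order: [4, 0, 2, 1, 3, 6, 5]


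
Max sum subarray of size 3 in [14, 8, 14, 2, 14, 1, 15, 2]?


[0:3]: 36
[1:4]: 24
[2:5]: 30
[3:6]: 17
[4:7]: 30
[5:8]: 18

Max: 36 at [0:3]


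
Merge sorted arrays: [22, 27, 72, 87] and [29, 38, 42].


Take 22 from A
Take 27 from A
Take 29 from B
Take 38 from B
Take 42 from B

Merged: [22, 27, 29, 38, 42, 72, 87]


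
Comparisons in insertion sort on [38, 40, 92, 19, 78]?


Algorithm: insertion sort
Input: [38, 40, 92, 19, 78]
Sorted: [19, 38, 40, 78, 92]

7


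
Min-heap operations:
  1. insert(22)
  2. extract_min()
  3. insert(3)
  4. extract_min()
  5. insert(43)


insert(22) -> [22]
extract_min()->22, []
insert(3) -> [3]
extract_min()->3, []
insert(43) -> [43]

Final heap: [43]


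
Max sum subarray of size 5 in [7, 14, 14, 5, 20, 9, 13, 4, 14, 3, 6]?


[0:5]: 60
[1:6]: 62
[2:7]: 61
[3:8]: 51
[4:9]: 60
[5:10]: 43
[6:11]: 40

Max: 62 at [1:6]


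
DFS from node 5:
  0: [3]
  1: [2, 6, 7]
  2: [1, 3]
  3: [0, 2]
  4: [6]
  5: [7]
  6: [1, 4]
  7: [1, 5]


Visit 5, push [7]
Visit 7, push [1]
Visit 1, push [6, 2]
Visit 2, push [3]
Visit 3, push [0]
Visit 0, push []
Visit 6, push [4]
Visit 4, push []

DFS order: [5, 7, 1, 2, 3, 0, 6, 4]


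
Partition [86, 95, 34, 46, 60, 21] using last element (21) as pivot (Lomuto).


Pivot: 21
Place pivot at 0: [21, 95, 34, 46, 60, 86]

Partitioned: [21, 95, 34, 46, 60, 86]


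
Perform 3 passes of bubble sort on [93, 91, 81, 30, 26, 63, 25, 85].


Initial: [93, 91, 81, 30, 26, 63, 25, 85]
Pass 1: [91, 81, 30, 26, 63, 25, 85, 93] (7 swaps)
Pass 2: [81, 30, 26, 63, 25, 85, 91, 93] (6 swaps)
Pass 3: [30, 26, 63, 25, 81, 85, 91, 93] (4 swaps)

After 3 passes: [30, 26, 63, 25, 81, 85, 91, 93]


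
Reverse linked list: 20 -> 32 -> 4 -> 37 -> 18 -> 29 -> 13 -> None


Step 1: curr=20, set curr.next=prev(None) | reversed so far: 20
Step 2: curr=32, set curr.next=prev(20) | reversed so far: 32 -> 20
Step 3: curr=4, set curr.next=prev(32) | reversed so far: 4 -> 32 -> 20
Step 4: curr=37, set curr.next=prev(4) | reversed so far: 37 -> 4 -> 32 -> 20
Step 5: curr=18, set curr.next=prev(37) | reversed so far: 18 -> 37 -> 4 -> 32 -> 20
Step 6: curr=29, set curr.next=prev(18) | reversed so far: 29 -> 18 -> 37 -> 4 -> 32 -> 20
Step 7: curr=13, set curr.next=prev(29) | reversed so far: 13 -> 29 -> 18 -> 37 -> 4 -> 32 -> 20

13 -> 29 -> 18 -> 37 -> 4 -> 32 -> 20 -> None


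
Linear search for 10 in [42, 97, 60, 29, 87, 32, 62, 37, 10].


i=0: 42!=10
i=1: 97!=10
i=2: 60!=10
i=3: 29!=10
i=4: 87!=10
i=5: 32!=10
i=6: 62!=10
i=7: 37!=10
i=8: 10==10 found!

Found at 8, 9 comps


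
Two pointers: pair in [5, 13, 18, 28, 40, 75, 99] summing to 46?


lo=0(5)+hi=6(99)=104
lo=0(5)+hi=5(75)=80
lo=0(5)+hi=4(40)=45
lo=1(13)+hi=4(40)=53
lo=1(13)+hi=3(28)=41
lo=2(18)+hi=3(28)=46

Yes: 18+28=46


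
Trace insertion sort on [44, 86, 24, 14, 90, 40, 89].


Initial: [44, 86, 24, 14, 90, 40, 89]
Insert 86: [44, 86, 24, 14, 90, 40, 89]
Insert 24: [24, 44, 86, 14, 90, 40, 89]
Insert 14: [14, 24, 44, 86, 90, 40, 89]
Insert 90: [14, 24, 44, 86, 90, 40, 89]
Insert 40: [14, 24, 40, 44, 86, 90, 89]
Insert 89: [14, 24, 40, 44, 86, 89, 90]

Sorted: [14, 24, 40, 44, 86, 89, 90]


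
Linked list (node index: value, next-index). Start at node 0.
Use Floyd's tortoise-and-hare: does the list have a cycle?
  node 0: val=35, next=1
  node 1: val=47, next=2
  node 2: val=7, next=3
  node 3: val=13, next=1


Floyd's tortoise (slow, +1) and hare (fast, +2):
  init: slow=0, fast=0
  step 1: slow=1, fast=2
  step 2: slow=2, fast=1
  step 3: slow=3, fast=3
  slow == fast at node 3: cycle detected

Cycle: yes


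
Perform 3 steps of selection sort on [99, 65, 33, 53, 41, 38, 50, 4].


Initial: [99, 65, 33, 53, 41, 38, 50, 4]
Step 1: min=4 at 7
  Swap: [4, 65, 33, 53, 41, 38, 50, 99]
Step 2: min=33 at 2
  Swap: [4, 33, 65, 53, 41, 38, 50, 99]
Step 3: min=38 at 5
  Swap: [4, 33, 38, 53, 41, 65, 50, 99]

After 3 steps: [4, 33, 38, 53, 41, 65, 50, 99]


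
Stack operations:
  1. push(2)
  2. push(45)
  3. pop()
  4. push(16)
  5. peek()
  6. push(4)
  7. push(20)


push(2) -> [2]
push(45) -> [2, 45]
pop()->45, [2]
push(16) -> [2, 16]
peek()->16
push(4) -> [2, 16, 4]
push(20) -> [2, 16, 4, 20]

Final stack: [2, 16, 4, 20]


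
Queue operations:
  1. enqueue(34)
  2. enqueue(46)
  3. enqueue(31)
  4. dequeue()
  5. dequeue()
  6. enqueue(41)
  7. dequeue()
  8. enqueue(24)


enqueue(34) -> [34]
enqueue(46) -> [34, 46]
enqueue(31) -> [34, 46, 31]
dequeue()->34, [46, 31]
dequeue()->46, [31]
enqueue(41) -> [31, 41]
dequeue()->31, [41]
enqueue(24) -> [41, 24]

Final queue: [41, 24]


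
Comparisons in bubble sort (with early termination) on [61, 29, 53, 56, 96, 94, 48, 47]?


Algorithm: bubble sort (with early termination)
Input: [61, 29, 53, 56, 96, 94, 48, 47]
Sorted: [29, 47, 48, 53, 56, 61, 94, 96]

28


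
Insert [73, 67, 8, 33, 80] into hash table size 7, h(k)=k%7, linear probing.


Insert 73: h=3 -> slot 3
Insert 67: h=4 -> slot 4
Insert 8: h=1 -> slot 1
Insert 33: h=5 -> slot 5
Insert 80: h=3, 3 probes -> slot 6

Table: [None, 8, None, 73, 67, 33, 80]


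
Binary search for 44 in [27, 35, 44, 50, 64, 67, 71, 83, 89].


Step 1: lo=0, hi=8, mid=4, val=64
Step 2: lo=0, hi=3, mid=1, val=35
Step 3: lo=2, hi=3, mid=2, val=44

Found at index 2


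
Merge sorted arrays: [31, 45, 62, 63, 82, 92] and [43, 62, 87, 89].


Take 31 from A
Take 43 from B
Take 45 from A
Take 62 from A
Take 62 from B
Take 63 from A
Take 82 from A
Take 87 from B
Take 89 from B

Merged: [31, 43, 45, 62, 62, 63, 82, 87, 89, 92]


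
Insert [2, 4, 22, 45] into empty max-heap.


Insert 2: [2]
Insert 4: [4, 2]
Insert 22: [22, 2, 4]
Insert 45: [45, 22, 4, 2]

Final heap: [45, 22, 4, 2]


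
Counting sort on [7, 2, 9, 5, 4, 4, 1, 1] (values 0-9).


Input: [7, 2, 9, 5, 4, 4, 1, 1]
Counts: [0, 2, 1, 0, 2, 1, 0, 1, 0, 1]

Sorted: [1, 1, 2, 4, 4, 5, 7, 9]


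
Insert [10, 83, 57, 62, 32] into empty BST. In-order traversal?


Insert 10: root
Insert 83: R from 10
Insert 57: R from 10 -> L from 83
Insert 62: R from 10 -> L from 83 -> R from 57
Insert 32: R from 10 -> L from 83 -> L from 57

In-order: [10, 32, 57, 62, 83]


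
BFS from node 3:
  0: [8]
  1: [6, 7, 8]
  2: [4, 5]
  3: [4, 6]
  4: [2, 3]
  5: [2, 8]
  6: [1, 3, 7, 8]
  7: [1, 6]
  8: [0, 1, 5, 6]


Visit 3, enqueue [4, 6]
Visit 4, enqueue [2]
Visit 6, enqueue [1, 7, 8]
Visit 2, enqueue [5]
Visit 1, enqueue []
Visit 7, enqueue []
Visit 8, enqueue [0]
Visit 5, enqueue []
Visit 0, enqueue []

BFS order: [3, 4, 6, 2, 1, 7, 8, 5, 0]


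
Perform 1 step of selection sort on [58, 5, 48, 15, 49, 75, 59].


Initial: [58, 5, 48, 15, 49, 75, 59]
Step 1: min=5 at 1
  Swap: [5, 58, 48, 15, 49, 75, 59]

After 1 step: [5, 58, 48, 15, 49, 75, 59]


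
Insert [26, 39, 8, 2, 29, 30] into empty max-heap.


Insert 26: [26]
Insert 39: [39, 26]
Insert 8: [39, 26, 8]
Insert 2: [39, 26, 8, 2]
Insert 29: [39, 29, 8, 2, 26]
Insert 30: [39, 29, 30, 2, 26, 8]

Final heap: [39, 29, 30, 2, 26, 8]


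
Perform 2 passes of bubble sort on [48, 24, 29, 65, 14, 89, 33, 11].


Initial: [48, 24, 29, 65, 14, 89, 33, 11]
Pass 1: [24, 29, 48, 14, 65, 33, 11, 89] (5 swaps)
Pass 2: [24, 29, 14, 48, 33, 11, 65, 89] (3 swaps)

After 2 passes: [24, 29, 14, 48, 33, 11, 65, 89]


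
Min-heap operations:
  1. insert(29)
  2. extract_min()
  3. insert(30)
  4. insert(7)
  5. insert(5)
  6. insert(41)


insert(29) -> [29]
extract_min()->29, []
insert(30) -> [30]
insert(7) -> [7, 30]
insert(5) -> [5, 30, 7]
insert(41) -> [5, 30, 7, 41]

Final heap: [5, 30, 7, 41]


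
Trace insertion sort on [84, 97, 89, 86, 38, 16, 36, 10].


Initial: [84, 97, 89, 86, 38, 16, 36, 10]
Insert 97: [84, 97, 89, 86, 38, 16, 36, 10]
Insert 89: [84, 89, 97, 86, 38, 16, 36, 10]
Insert 86: [84, 86, 89, 97, 38, 16, 36, 10]
Insert 38: [38, 84, 86, 89, 97, 16, 36, 10]
Insert 16: [16, 38, 84, 86, 89, 97, 36, 10]
Insert 36: [16, 36, 38, 84, 86, 89, 97, 10]
Insert 10: [10, 16, 36, 38, 84, 86, 89, 97]

Sorted: [10, 16, 36, 38, 84, 86, 89, 97]


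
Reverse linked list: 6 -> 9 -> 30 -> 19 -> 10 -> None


Step 1: curr=6, set curr.next=prev(None) | reversed so far: 6
Step 2: curr=9, set curr.next=prev(6) | reversed so far: 9 -> 6
Step 3: curr=30, set curr.next=prev(9) | reversed so far: 30 -> 9 -> 6
Step 4: curr=19, set curr.next=prev(30) | reversed so far: 19 -> 30 -> 9 -> 6
Step 5: curr=10, set curr.next=prev(19) | reversed so far: 10 -> 19 -> 30 -> 9 -> 6

10 -> 19 -> 30 -> 9 -> 6 -> None


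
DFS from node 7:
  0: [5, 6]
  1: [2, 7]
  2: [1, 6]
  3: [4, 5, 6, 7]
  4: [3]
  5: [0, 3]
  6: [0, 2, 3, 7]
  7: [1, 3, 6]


Visit 7, push [6, 3, 1]
Visit 1, push [2]
Visit 2, push [6]
Visit 6, push [3, 0]
Visit 0, push [5]
Visit 5, push [3]
Visit 3, push [4]
Visit 4, push []

DFS order: [7, 1, 2, 6, 0, 5, 3, 4]


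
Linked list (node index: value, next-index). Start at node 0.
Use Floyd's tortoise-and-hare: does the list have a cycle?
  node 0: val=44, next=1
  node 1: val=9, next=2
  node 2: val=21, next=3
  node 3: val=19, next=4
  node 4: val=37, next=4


Floyd's tortoise (slow, +1) and hare (fast, +2):
  init: slow=0, fast=0
  step 1: slow=1, fast=2
  step 2: slow=2, fast=4
  step 3: slow=3, fast=4
  step 4: slow=4, fast=4
  slow == fast at node 4: cycle detected

Cycle: yes


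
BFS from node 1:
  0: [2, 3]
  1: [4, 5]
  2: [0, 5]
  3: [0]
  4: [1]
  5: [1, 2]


Visit 1, enqueue [4, 5]
Visit 4, enqueue []
Visit 5, enqueue [2]
Visit 2, enqueue [0]
Visit 0, enqueue [3]
Visit 3, enqueue []

BFS order: [1, 4, 5, 2, 0, 3]


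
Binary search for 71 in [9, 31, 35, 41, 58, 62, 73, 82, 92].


Step 1: lo=0, hi=8, mid=4, val=58
Step 2: lo=5, hi=8, mid=6, val=73
Step 3: lo=5, hi=5, mid=5, val=62

Not found


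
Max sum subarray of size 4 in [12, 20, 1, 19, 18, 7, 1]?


[0:4]: 52
[1:5]: 58
[2:6]: 45
[3:7]: 45

Max: 58 at [1:5]


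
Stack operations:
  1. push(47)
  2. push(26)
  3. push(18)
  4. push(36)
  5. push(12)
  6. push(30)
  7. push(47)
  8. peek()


push(47) -> [47]
push(26) -> [47, 26]
push(18) -> [47, 26, 18]
push(36) -> [47, 26, 18, 36]
push(12) -> [47, 26, 18, 36, 12]
push(30) -> [47, 26, 18, 36, 12, 30]
push(47) -> [47, 26, 18, 36, 12, 30, 47]
peek()->47

Final stack: [47, 26, 18, 36, 12, 30, 47]


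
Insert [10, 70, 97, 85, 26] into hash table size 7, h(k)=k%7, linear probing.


Insert 10: h=3 -> slot 3
Insert 70: h=0 -> slot 0
Insert 97: h=6 -> slot 6
Insert 85: h=1 -> slot 1
Insert 26: h=5 -> slot 5

Table: [70, 85, None, 10, None, 26, 97]


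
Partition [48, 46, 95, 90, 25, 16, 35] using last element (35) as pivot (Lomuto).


Pivot: 35
  25 <= 35: swap -> [25, 46, 95, 90, 48, 16, 35]
  16 <= 35: swap -> [25, 16, 95, 90, 48, 46, 35]
Place pivot at 2: [25, 16, 35, 90, 48, 46, 95]

Partitioned: [25, 16, 35, 90, 48, 46, 95]


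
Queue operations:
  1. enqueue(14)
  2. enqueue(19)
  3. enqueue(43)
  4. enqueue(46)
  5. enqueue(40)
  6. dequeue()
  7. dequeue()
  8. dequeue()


enqueue(14) -> [14]
enqueue(19) -> [14, 19]
enqueue(43) -> [14, 19, 43]
enqueue(46) -> [14, 19, 43, 46]
enqueue(40) -> [14, 19, 43, 46, 40]
dequeue()->14, [19, 43, 46, 40]
dequeue()->19, [43, 46, 40]
dequeue()->43, [46, 40]

Final queue: [46, 40]


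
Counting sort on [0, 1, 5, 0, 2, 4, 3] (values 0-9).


Input: [0, 1, 5, 0, 2, 4, 3]
Counts: [2, 1, 1, 1, 1, 1, 0, 0, 0, 0]

Sorted: [0, 0, 1, 2, 3, 4, 5]


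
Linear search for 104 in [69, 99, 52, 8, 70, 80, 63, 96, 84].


i=0: 69!=104
i=1: 99!=104
i=2: 52!=104
i=3: 8!=104
i=4: 70!=104
i=5: 80!=104
i=6: 63!=104
i=7: 96!=104
i=8: 84!=104

Not found, 9 comps


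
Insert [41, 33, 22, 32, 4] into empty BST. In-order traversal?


Insert 41: root
Insert 33: L from 41
Insert 22: L from 41 -> L from 33
Insert 32: L from 41 -> L from 33 -> R from 22
Insert 4: L from 41 -> L from 33 -> L from 22

In-order: [4, 22, 32, 33, 41]


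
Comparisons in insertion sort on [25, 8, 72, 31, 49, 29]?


Algorithm: insertion sort
Input: [25, 8, 72, 31, 49, 29]
Sorted: [8, 25, 29, 31, 49, 72]

10


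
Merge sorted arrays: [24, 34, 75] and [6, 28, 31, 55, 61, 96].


Take 6 from B
Take 24 from A
Take 28 from B
Take 31 from B
Take 34 from A
Take 55 from B
Take 61 from B
Take 75 from A

Merged: [6, 24, 28, 31, 34, 55, 61, 75, 96]


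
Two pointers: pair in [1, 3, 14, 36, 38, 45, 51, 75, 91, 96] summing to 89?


lo=0(1)+hi=9(96)=97
lo=0(1)+hi=8(91)=92
lo=0(1)+hi=7(75)=76
lo=1(3)+hi=7(75)=78
lo=2(14)+hi=7(75)=89

Yes: 14+75=89


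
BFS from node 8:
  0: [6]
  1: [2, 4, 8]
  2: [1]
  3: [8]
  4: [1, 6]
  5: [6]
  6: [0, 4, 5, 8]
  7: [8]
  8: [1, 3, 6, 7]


Visit 8, enqueue [1, 3, 6, 7]
Visit 1, enqueue [2, 4]
Visit 3, enqueue []
Visit 6, enqueue [0, 5]
Visit 7, enqueue []
Visit 2, enqueue []
Visit 4, enqueue []
Visit 0, enqueue []
Visit 5, enqueue []

BFS order: [8, 1, 3, 6, 7, 2, 4, 0, 5]


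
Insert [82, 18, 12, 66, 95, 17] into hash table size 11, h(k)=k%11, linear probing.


Insert 82: h=5 -> slot 5
Insert 18: h=7 -> slot 7
Insert 12: h=1 -> slot 1
Insert 66: h=0 -> slot 0
Insert 95: h=7, 1 probes -> slot 8
Insert 17: h=6 -> slot 6

Table: [66, 12, None, None, None, 82, 17, 18, 95, None, None]


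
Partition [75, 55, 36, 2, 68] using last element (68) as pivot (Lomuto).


Pivot: 68
  55 <= 68: swap -> [55, 75, 36, 2, 68]
  36 <= 68: swap -> [55, 36, 75, 2, 68]
  2 <= 68: swap -> [55, 36, 2, 75, 68]
Place pivot at 3: [55, 36, 2, 68, 75]

Partitioned: [55, 36, 2, 68, 75]


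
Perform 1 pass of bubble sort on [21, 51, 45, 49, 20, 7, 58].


Initial: [21, 51, 45, 49, 20, 7, 58]
Pass 1: [21, 45, 49, 20, 7, 51, 58] (4 swaps)

After 1 pass: [21, 45, 49, 20, 7, 51, 58]


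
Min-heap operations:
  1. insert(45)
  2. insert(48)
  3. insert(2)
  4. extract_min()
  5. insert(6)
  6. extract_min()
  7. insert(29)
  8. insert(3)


insert(45) -> [45]
insert(48) -> [45, 48]
insert(2) -> [2, 48, 45]
extract_min()->2, [45, 48]
insert(6) -> [6, 48, 45]
extract_min()->6, [45, 48]
insert(29) -> [29, 48, 45]
insert(3) -> [3, 29, 45, 48]

Final heap: [3, 29, 45, 48]


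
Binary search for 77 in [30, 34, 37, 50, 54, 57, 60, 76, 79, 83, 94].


Step 1: lo=0, hi=10, mid=5, val=57
Step 2: lo=6, hi=10, mid=8, val=79
Step 3: lo=6, hi=7, mid=6, val=60
Step 4: lo=7, hi=7, mid=7, val=76

Not found


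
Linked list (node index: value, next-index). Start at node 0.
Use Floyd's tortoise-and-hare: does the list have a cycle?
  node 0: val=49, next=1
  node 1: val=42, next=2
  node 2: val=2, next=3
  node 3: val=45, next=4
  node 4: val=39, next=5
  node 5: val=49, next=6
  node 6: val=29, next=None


Floyd's tortoise (slow, +1) and hare (fast, +2):
  init: slow=0, fast=0
  step 1: slow=1, fast=2
  step 2: slow=2, fast=4
  step 3: slow=3, fast=6
  step 4: fast -> None, no cycle

Cycle: no


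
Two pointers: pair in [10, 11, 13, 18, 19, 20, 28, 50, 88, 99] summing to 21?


lo=0(10)+hi=9(99)=109
lo=0(10)+hi=8(88)=98
lo=0(10)+hi=7(50)=60
lo=0(10)+hi=6(28)=38
lo=0(10)+hi=5(20)=30
lo=0(10)+hi=4(19)=29
lo=0(10)+hi=3(18)=28
lo=0(10)+hi=2(13)=23
lo=0(10)+hi=1(11)=21

Yes: 10+11=21


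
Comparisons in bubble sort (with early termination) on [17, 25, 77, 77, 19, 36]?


Algorithm: bubble sort (with early termination)
Input: [17, 25, 77, 77, 19, 36]
Sorted: [17, 19, 25, 36, 77, 77]

14


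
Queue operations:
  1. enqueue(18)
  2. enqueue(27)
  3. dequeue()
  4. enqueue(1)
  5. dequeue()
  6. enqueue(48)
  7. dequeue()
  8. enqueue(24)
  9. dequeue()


enqueue(18) -> [18]
enqueue(27) -> [18, 27]
dequeue()->18, [27]
enqueue(1) -> [27, 1]
dequeue()->27, [1]
enqueue(48) -> [1, 48]
dequeue()->1, [48]
enqueue(24) -> [48, 24]
dequeue()->48, [24]

Final queue: [24]


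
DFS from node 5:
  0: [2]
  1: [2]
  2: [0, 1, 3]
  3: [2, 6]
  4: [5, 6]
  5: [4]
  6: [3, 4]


Visit 5, push [4]
Visit 4, push [6]
Visit 6, push [3]
Visit 3, push [2]
Visit 2, push [1, 0]
Visit 0, push []
Visit 1, push []

DFS order: [5, 4, 6, 3, 2, 0, 1]


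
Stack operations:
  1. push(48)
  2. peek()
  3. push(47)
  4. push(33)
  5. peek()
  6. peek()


push(48) -> [48]
peek()->48
push(47) -> [48, 47]
push(33) -> [48, 47, 33]
peek()->33
peek()->33

Final stack: [48, 47, 33]


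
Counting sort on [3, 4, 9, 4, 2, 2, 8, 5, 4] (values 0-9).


Input: [3, 4, 9, 4, 2, 2, 8, 5, 4]
Counts: [0, 0, 2, 1, 3, 1, 0, 0, 1, 1]

Sorted: [2, 2, 3, 4, 4, 4, 5, 8, 9]


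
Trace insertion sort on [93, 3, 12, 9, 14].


Initial: [93, 3, 12, 9, 14]
Insert 3: [3, 93, 12, 9, 14]
Insert 12: [3, 12, 93, 9, 14]
Insert 9: [3, 9, 12, 93, 14]
Insert 14: [3, 9, 12, 14, 93]

Sorted: [3, 9, 12, 14, 93]


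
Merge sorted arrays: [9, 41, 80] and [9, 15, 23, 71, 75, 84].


Take 9 from A
Take 9 from B
Take 15 from B
Take 23 from B
Take 41 from A
Take 71 from B
Take 75 from B
Take 80 from A

Merged: [9, 9, 15, 23, 41, 71, 75, 80, 84]


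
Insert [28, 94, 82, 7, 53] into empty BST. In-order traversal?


Insert 28: root
Insert 94: R from 28
Insert 82: R from 28 -> L from 94
Insert 7: L from 28
Insert 53: R from 28 -> L from 94 -> L from 82

In-order: [7, 28, 53, 82, 94]


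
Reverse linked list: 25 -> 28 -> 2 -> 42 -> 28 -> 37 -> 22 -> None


Step 1: curr=25, set curr.next=prev(None) | reversed so far: 25
Step 2: curr=28, set curr.next=prev(25) | reversed so far: 28 -> 25
Step 3: curr=2, set curr.next=prev(28) | reversed so far: 2 -> 28 -> 25
Step 4: curr=42, set curr.next=prev(2) | reversed so far: 42 -> 2 -> 28 -> 25
Step 5: curr=28, set curr.next=prev(42) | reversed so far: 28 -> 42 -> 2 -> 28 -> 25
Step 6: curr=37, set curr.next=prev(28) | reversed so far: 37 -> 28 -> 42 -> 2 -> 28 -> 25
Step 7: curr=22, set curr.next=prev(37) | reversed so far: 22 -> 37 -> 28 -> 42 -> 2 -> 28 -> 25

22 -> 37 -> 28 -> 42 -> 2 -> 28 -> 25 -> None


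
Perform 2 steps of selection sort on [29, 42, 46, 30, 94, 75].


Initial: [29, 42, 46, 30, 94, 75]
Step 1: min=29 at 0
  Swap: [29, 42, 46, 30, 94, 75]
Step 2: min=30 at 3
  Swap: [29, 30, 46, 42, 94, 75]

After 2 steps: [29, 30, 46, 42, 94, 75]


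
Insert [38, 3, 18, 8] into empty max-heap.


Insert 38: [38]
Insert 3: [38, 3]
Insert 18: [38, 3, 18]
Insert 8: [38, 8, 18, 3]

Final heap: [38, 8, 18, 3]


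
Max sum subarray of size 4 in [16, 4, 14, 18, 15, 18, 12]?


[0:4]: 52
[1:5]: 51
[2:6]: 65
[3:7]: 63

Max: 65 at [2:6]


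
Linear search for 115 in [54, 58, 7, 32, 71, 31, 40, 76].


i=0: 54!=115
i=1: 58!=115
i=2: 7!=115
i=3: 32!=115
i=4: 71!=115
i=5: 31!=115
i=6: 40!=115
i=7: 76!=115

Not found, 8 comps


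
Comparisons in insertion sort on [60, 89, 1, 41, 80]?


Algorithm: insertion sort
Input: [60, 89, 1, 41, 80]
Sorted: [1, 41, 60, 80, 89]

8


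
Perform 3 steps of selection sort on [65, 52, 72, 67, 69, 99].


Initial: [65, 52, 72, 67, 69, 99]
Step 1: min=52 at 1
  Swap: [52, 65, 72, 67, 69, 99]
Step 2: min=65 at 1
  Swap: [52, 65, 72, 67, 69, 99]
Step 3: min=67 at 3
  Swap: [52, 65, 67, 72, 69, 99]

After 3 steps: [52, 65, 67, 72, 69, 99]


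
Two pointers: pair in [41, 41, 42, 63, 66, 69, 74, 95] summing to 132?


lo=0(41)+hi=7(95)=136
lo=0(41)+hi=6(74)=115
lo=1(41)+hi=6(74)=115
lo=2(42)+hi=6(74)=116
lo=3(63)+hi=6(74)=137
lo=3(63)+hi=5(69)=132

Yes: 63+69=132


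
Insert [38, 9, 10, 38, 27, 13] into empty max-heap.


Insert 38: [38]
Insert 9: [38, 9]
Insert 10: [38, 9, 10]
Insert 38: [38, 38, 10, 9]
Insert 27: [38, 38, 10, 9, 27]
Insert 13: [38, 38, 13, 9, 27, 10]

Final heap: [38, 38, 13, 9, 27, 10]


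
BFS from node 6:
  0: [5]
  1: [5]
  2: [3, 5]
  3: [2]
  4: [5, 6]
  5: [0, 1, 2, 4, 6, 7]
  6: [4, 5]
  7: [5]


Visit 6, enqueue [4, 5]
Visit 4, enqueue []
Visit 5, enqueue [0, 1, 2, 7]
Visit 0, enqueue []
Visit 1, enqueue []
Visit 2, enqueue [3]
Visit 7, enqueue []
Visit 3, enqueue []

BFS order: [6, 4, 5, 0, 1, 2, 7, 3]


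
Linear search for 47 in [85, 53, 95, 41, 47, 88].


i=0: 85!=47
i=1: 53!=47
i=2: 95!=47
i=3: 41!=47
i=4: 47==47 found!

Found at 4, 5 comps


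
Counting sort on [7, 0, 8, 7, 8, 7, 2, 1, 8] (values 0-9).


Input: [7, 0, 8, 7, 8, 7, 2, 1, 8]
Counts: [1, 1, 1, 0, 0, 0, 0, 3, 3, 0]

Sorted: [0, 1, 2, 7, 7, 7, 8, 8, 8]


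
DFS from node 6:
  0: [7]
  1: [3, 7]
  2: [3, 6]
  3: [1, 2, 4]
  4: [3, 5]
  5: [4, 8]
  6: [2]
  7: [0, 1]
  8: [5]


Visit 6, push [2]
Visit 2, push [3]
Visit 3, push [4, 1]
Visit 1, push [7]
Visit 7, push [0]
Visit 0, push []
Visit 4, push [5]
Visit 5, push [8]
Visit 8, push []

DFS order: [6, 2, 3, 1, 7, 0, 4, 5, 8]


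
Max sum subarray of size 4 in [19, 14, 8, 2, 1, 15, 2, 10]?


[0:4]: 43
[1:5]: 25
[2:6]: 26
[3:7]: 20
[4:8]: 28

Max: 43 at [0:4]


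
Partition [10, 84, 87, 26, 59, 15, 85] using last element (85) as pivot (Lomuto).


Pivot: 85
  10 <= 85: advance i (no swap)
  84 <= 85: advance i (no swap)
  26 <= 85: swap -> [10, 84, 26, 87, 59, 15, 85]
  59 <= 85: swap -> [10, 84, 26, 59, 87, 15, 85]
  15 <= 85: swap -> [10, 84, 26, 59, 15, 87, 85]
Place pivot at 5: [10, 84, 26, 59, 15, 85, 87]

Partitioned: [10, 84, 26, 59, 15, 85, 87]


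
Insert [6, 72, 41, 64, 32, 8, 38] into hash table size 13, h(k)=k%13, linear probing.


Insert 6: h=6 -> slot 6
Insert 72: h=7 -> slot 7
Insert 41: h=2 -> slot 2
Insert 64: h=12 -> slot 12
Insert 32: h=6, 2 probes -> slot 8
Insert 8: h=8, 1 probes -> slot 9
Insert 38: h=12, 1 probes -> slot 0

Table: [38, None, 41, None, None, None, 6, 72, 32, 8, None, None, 64]


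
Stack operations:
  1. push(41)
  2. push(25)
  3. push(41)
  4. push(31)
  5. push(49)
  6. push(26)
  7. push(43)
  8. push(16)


push(41) -> [41]
push(25) -> [41, 25]
push(41) -> [41, 25, 41]
push(31) -> [41, 25, 41, 31]
push(49) -> [41, 25, 41, 31, 49]
push(26) -> [41, 25, 41, 31, 49, 26]
push(43) -> [41, 25, 41, 31, 49, 26, 43]
push(16) -> [41, 25, 41, 31, 49, 26, 43, 16]

Final stack: [41, 25, 41, 31, 49, 26, 43, 16]


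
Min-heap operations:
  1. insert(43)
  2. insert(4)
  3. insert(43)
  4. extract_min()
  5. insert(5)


insert(43) -> [43]
insert(4) -> [4, 43]
insert(43) -> [4, 43, 43]
extract_min()->4, [43, 43]
insert(5) -> [5, 43, 43]

Final heap: [5, 43, 43]
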